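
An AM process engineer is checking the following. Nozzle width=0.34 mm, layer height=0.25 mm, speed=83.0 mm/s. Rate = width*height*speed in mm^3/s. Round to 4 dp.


Rate = 0.34 * 0.25 * 83.0 = 7.055 mm^3/s


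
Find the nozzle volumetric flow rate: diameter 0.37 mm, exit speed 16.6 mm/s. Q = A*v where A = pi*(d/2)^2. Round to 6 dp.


A = pi*(0.37/2)^2 = 0.10752101 mm^2
Q = 0.10752101 * 16.6 = 1.784849 mm^3/s


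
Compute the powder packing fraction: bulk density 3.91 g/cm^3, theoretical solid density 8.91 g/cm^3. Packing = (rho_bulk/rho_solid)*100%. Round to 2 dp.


Packing = (3.91/8.91)*100 = 43.88 %


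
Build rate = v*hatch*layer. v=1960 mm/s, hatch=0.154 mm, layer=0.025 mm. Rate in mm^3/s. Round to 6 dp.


Rate = 1960 * 0.154 * 0.025 = 7.546 mm^3/s


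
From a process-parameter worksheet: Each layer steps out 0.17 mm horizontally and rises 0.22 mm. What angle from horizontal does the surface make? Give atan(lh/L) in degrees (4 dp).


angle = atan(0.22/0.17) = 52.3058 degrees


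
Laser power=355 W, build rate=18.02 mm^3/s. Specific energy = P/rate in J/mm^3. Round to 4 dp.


SE = 355 / 18.02 = 19.7003 J/mm^3


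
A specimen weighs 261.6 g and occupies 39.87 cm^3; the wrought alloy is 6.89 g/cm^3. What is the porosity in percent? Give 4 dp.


rho_part = 261.6 / 39.87 = 6.5613243 g/cm^3
Porosity = (1 - 6.5613243/6.89)*100 = 4.7703 %


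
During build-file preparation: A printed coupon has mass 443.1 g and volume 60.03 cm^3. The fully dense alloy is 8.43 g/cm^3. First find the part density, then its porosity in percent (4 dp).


rho_part = 443.1 / 60.03 = 7.38130935 g/cm^3
Porosity = (1 - 7.38130935/8.43)*100 = 12.44 %


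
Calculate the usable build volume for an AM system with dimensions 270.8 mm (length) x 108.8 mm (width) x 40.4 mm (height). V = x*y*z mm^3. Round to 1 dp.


V = 270.8 * 108.8 * 40.4 = 1190306.8 mm^3


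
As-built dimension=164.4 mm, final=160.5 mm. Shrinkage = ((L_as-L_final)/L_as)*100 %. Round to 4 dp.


Shrinkage = ((164.4-160.5)/164.4)*100 = 2.3723 %


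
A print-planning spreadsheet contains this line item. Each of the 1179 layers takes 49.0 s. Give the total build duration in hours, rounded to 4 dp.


t = 1179 * 49.0 / 3600 = 16.0475 hrs


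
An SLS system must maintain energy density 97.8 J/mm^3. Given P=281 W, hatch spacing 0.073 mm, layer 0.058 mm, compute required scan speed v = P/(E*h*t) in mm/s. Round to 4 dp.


v = 281 / (97.8*0.073*0.058) = 678.6043 mm/s


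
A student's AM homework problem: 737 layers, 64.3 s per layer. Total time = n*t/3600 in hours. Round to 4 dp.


t = 737 * 64.3 / 3600 = 13.1636 hrs


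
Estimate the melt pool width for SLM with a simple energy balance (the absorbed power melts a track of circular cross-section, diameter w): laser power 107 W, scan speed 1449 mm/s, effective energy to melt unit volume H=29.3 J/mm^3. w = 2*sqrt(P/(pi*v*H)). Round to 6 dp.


w = 2*sqrt(107/(pi*1449*29.3)) = 0.056647 mm


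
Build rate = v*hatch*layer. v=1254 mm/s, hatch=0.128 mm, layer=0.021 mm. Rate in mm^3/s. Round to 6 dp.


Rate = 1254 * 0.128 * 0.021 = 3.370752 mm^3/s


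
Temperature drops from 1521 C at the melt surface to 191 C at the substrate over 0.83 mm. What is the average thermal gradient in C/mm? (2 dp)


G = (1521-191)/0.83 = 1602.41 C/mm


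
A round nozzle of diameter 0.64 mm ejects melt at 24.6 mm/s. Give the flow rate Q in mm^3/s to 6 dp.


A = pi*(0.64/2)^2 = 0.32169909 mm^2
Q = 0.32169909 * 24.6 = 7.913798 mm^3/s


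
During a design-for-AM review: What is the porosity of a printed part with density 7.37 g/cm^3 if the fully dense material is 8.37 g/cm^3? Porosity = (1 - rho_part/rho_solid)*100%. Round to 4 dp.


Porosity = (1-7.37/8.37)*100 = 11.9474 %


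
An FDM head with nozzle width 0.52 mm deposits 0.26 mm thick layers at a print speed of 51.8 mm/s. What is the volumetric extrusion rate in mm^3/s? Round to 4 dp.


Rate = 0.52 * 0.26 * 51.8 = 7.0034 mm^3/s


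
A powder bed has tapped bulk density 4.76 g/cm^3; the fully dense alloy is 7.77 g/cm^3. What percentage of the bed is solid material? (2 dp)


Packing = (4.76/7.77)*100 = 61.26 %


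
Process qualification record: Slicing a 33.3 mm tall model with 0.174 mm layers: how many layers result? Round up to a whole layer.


Layers = ceil(33.3/0.174) = 192


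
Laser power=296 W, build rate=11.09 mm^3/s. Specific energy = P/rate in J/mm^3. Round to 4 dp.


SE = 296 / 11.09 = 26.6907 J/mm^3


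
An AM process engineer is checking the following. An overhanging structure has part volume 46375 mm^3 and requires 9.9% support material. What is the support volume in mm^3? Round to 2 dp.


V_support = 46375 * 0.099 = 4591.13 mm^3


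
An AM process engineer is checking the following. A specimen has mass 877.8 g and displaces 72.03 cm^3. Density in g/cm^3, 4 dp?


rho = 877.8 / 72.03 = 12.1866 g/cm^3


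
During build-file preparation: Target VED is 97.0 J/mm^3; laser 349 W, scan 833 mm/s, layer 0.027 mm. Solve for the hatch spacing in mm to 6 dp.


h = 349 / (97.0*833*0.027) = 0.159972 mm


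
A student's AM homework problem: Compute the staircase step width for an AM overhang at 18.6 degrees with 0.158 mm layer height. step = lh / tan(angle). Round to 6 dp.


step = 0.158 / tan(18.6) = 0.469488 mm


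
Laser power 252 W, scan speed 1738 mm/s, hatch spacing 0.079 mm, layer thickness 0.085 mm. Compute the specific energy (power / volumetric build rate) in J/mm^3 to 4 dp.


Build rate = 1738 * 0.079 * 0.085 = 11.67067 mm^3/s
SE = 252 / 11.67067 = 21.5926 J/mm^3


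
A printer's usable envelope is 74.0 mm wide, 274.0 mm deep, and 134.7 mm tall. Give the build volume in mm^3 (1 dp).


V = 74.0 * 274.0 * 134.7 = 2731177.2 mm^3


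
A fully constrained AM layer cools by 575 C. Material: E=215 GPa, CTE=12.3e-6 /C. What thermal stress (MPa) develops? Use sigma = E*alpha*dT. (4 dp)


sigma = 215*1000 * 12.3e-6 * 575 = 1520.5875 MPa


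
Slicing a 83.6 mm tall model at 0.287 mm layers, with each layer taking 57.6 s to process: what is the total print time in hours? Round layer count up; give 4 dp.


Layers = ceil(83.6/0.287) = 292
t = 292 * 57.6 / 3600 = 4.672 hrs


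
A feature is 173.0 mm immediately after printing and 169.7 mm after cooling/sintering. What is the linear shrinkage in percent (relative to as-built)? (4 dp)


Shrinkage = ((173.0-169.7)/173.0)*100 = 1.9075 %


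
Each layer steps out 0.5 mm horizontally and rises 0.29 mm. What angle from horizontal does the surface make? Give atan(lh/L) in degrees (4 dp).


angle = atan(0.29/0.5) = 30.1137 degrees


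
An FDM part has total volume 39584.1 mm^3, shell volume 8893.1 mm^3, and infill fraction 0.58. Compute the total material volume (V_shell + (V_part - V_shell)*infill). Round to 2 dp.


V_infill = (39584.1 - 8893.1) * 0.58 = 17800.78
V_total = 8893.1 + 17800.78 = 26693.88 mm^3


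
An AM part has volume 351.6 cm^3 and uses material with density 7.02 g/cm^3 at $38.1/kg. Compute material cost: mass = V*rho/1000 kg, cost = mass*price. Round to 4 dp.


Mass = 351.6*7.02/1000 = 2.468232 kg
Cost = 2.468232 * 38.1 = 94.0396 $


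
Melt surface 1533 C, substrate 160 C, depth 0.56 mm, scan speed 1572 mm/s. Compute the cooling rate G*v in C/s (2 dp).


G = (1533-160)/0.56 = 2451.78571429 C/mm
CR = 2451.78571429 * 1572 = 3854207.14 C/s


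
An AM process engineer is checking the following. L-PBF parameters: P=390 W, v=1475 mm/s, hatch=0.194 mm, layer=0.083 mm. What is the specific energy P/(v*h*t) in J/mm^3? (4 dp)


Build rate = 1475 * 0.194 * 0.083 = 23.75045 mm^3/s
SE = 390 / 23.75045 = 16.4207 J/mm^3


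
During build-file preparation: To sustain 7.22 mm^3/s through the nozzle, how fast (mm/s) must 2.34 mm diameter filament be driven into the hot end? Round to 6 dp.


A = pi*(2.34/2)^2 = 4.300526
v = 7.22 / 4.300526 = 1.678864 mm/s


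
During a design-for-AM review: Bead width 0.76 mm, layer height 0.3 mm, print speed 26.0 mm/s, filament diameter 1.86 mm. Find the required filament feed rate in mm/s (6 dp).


Q = 0.76 * 0.3 * 26.0 = 5.928 mm^3/s
A_fil = pi*(1.86/2)^2 = 2.71716349 mm^2
v_feed = 5.928 / 2.71716349 = 2.181687 mm/s


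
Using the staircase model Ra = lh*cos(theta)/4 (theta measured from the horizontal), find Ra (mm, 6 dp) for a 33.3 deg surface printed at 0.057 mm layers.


Ra = 0.057 * cos(33.3) / 4 = 0.01191 mm


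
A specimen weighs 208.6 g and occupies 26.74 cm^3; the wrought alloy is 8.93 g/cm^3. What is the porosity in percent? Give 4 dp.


rho_part = 208.6 / 26.74 = 7.80104712 g/cm^3
Porosity = (1 - 7.80104712/8.93)*100 = 12.6422 %


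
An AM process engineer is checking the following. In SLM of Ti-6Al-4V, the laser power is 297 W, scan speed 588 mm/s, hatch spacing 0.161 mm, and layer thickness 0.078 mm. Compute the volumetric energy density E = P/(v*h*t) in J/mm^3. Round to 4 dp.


E = 297 / (588*0.161*0.078) = 40.2215 J/mm^3


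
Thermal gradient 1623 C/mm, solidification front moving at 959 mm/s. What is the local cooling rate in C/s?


CR = 1623 * 959 = 1556457 C/s


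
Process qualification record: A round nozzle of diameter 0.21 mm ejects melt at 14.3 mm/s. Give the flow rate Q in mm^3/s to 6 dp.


A = pi*(0.21/2)^2 = 0.03463606 mm^2
Q = 0.03463606 * 14.3 = 0.495296 mm^3/s


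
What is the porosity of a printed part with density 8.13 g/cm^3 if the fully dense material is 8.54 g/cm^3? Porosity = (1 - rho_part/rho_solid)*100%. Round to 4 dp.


Porosity = (1-8.13/8.54)*100 = 4.8009 %


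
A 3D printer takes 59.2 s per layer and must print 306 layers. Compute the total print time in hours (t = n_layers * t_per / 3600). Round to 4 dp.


t = 306 * 59.2 / 3600 = 5.032 hrs


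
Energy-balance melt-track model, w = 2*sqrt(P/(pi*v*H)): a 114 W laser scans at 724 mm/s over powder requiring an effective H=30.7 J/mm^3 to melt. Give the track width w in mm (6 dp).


w = 2*sqrt(114/(pi*724*30.7)) = 0.080811 mm


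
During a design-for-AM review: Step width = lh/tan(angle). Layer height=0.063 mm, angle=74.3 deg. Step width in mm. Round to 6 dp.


step = 0.063 / tan(74.3) = 0.017709 mm


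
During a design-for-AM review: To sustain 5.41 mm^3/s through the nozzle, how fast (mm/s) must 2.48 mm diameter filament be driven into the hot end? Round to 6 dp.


A = pi*(2.48/2)^2 = 4.830513
v = 5.41 / 4.830513 = 1.119964 mm/s


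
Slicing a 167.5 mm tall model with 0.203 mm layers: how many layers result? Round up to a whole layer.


Layers = ceil(167.5/0.203) = 826


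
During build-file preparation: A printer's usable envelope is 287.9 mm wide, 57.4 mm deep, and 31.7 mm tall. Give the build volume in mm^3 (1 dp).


V = 287.9 * 57.4 * 31.7 = 523857.1 mm^3


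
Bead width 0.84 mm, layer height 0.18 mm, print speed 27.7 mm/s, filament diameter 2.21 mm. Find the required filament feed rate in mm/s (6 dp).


Q = 0.84 * 0.18 * 27.7 = 4.18824 mm^3/s
A_fil = pi*(2.21/2)^2 = 3.83596317 mm^2
v_feed = 4.18824 / 3.83596317 = 1.091835 mm/s


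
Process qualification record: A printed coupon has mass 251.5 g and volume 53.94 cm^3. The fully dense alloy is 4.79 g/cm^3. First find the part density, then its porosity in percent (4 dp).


rho_part = 251.5 / 53.94 = 4.66258806 g/cm^3
Porosity = (1 - 4.66258806/4.79)*100 = 2.66 %


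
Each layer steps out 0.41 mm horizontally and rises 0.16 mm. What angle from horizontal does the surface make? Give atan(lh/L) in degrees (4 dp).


angle = atan(0.16/0.41) = 21.3179 degrees


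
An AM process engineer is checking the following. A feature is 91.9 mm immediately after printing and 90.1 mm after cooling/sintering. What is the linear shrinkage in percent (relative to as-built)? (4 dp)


Shrinkage = ((91.9-90.1)/91.9)*100 = 1.9587 %


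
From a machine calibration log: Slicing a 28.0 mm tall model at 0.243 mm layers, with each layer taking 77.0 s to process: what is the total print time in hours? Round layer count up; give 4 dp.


Layers = ceil(28.0/0.243) = 116
t = 116 * 77.0 / 3600 = 2.4811 hrs


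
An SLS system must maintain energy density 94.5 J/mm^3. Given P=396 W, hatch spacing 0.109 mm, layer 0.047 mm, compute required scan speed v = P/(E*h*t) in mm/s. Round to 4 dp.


v = 396 / (94.5*0.109*0.047) = 817.9731 mm/s


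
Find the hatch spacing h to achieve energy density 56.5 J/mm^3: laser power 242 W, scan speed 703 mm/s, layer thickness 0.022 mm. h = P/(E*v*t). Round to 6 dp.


h = 242 / (56.5*703*0.022) = 0.276942 mm


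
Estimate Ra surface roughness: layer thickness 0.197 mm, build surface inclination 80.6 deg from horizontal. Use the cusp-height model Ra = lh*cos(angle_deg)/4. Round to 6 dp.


Ra = 0.197 * cos(80.6) / 4 = 0.008044 mm


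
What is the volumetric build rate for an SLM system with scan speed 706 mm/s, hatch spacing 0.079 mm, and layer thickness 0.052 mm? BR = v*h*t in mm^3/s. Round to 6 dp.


Rate = 706 * 0.079 * 0.052 = 2.900248 mm^3/s


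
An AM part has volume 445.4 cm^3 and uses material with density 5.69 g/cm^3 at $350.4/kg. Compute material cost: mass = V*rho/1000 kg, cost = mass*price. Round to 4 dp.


Mass = 445.4*5.69/1000 = 2.534326 kg
Cost = 2.534326 * 350.4 = 888.0278 $


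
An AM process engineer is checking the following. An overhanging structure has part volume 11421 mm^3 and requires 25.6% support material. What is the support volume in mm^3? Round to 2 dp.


V_support = 11421 * 0.256 = 2923.78 mm^3


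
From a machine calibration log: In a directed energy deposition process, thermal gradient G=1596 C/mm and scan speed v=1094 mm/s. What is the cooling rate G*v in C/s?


CR = 1596 * 1094 = 1746024 C/s


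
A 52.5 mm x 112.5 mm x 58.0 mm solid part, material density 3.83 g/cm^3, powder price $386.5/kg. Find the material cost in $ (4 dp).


V = 52.5 * 112.5 * 58.0 = 342562.5 mm^3 = 342.5625 cm^3
Mass = 342.5625 * 3.83 / 1000 = 1.31201438 kg
Cost = 1.31201438 * 386.5 = 507.0936 $


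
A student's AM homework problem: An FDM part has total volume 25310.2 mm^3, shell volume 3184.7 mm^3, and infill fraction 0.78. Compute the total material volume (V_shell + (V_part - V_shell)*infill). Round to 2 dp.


V_infill = (25310.2 - 3184.7) * 0.78 = 17257.89
V_total = 3184.7 + 17257.89 = 20442.59 mm^3


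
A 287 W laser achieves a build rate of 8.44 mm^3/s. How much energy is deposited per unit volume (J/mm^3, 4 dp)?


SE = 287 / 8.44 = 34.0047 J/mm^3


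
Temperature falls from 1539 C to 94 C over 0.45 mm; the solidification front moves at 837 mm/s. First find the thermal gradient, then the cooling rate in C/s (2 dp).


G = (1539-94)/0.45 = 3211.11111111 C/mm
CR = 3211.11111111 * 837 = 2687700.0 C/s


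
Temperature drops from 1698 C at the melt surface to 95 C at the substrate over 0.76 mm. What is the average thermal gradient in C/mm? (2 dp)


G = (1698-95)/0.76 = 2109.21 C/mm


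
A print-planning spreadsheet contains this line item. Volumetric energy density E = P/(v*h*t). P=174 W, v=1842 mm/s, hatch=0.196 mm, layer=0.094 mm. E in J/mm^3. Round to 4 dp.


E = 174 / (1842*0.196*0.094) = 5.1271 J/mm^3


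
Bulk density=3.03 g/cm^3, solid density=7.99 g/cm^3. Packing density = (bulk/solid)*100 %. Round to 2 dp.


Packing = (3.03/7.99)*100 = 37.92 %


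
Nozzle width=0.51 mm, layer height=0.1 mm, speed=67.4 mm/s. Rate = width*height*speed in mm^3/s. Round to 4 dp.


Rate = 0.51 * 0.1 * 67.4 = 3.4374 mm^3/s


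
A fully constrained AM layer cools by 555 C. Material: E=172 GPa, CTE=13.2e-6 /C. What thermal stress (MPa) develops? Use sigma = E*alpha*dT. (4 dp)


sigma = 172*1000 * 13.2e-6 * 555 = 1260.072 MPa


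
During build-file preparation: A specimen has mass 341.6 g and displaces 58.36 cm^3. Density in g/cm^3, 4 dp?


rho = 341.6 / 58.36 = 5.8533 g/cm^3


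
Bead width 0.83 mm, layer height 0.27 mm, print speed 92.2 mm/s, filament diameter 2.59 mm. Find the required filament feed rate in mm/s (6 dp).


Q = 0.83 * 0.27 * 92.2 = 20.66202 mm^3/s
A_fil = pi*(2.59/2)^2 = 5.26852942 mm^2
v_feed = 20.66202 / 5.26852942 = 3.921781 mm/s


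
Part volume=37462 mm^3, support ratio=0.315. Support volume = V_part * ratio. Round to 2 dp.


V_support = 37462 * 0.315 = 11800.53 mm^3


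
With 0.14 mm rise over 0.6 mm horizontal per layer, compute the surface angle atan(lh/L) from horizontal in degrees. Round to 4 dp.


angle = atan(0.14/0.6) = 13.134 degrees


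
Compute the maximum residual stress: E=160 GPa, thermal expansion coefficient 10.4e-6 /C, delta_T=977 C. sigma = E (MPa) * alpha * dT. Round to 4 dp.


sigma = 160*1000 * 10.4e-6 * 977 = 1625.728 MPa


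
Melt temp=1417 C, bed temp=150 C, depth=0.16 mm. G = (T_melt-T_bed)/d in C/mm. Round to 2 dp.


G = (1417-150)/0.16 = 7918.75 C/mm


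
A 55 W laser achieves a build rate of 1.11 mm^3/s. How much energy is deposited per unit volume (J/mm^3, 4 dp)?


SE = 55 / 1.11 = 49.5495 J/mm^3


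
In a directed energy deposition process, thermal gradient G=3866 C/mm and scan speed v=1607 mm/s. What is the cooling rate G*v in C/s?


CR = 3866 * 1607 = 6212662 C/s


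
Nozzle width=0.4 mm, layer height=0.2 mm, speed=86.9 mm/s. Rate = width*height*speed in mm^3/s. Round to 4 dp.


Rate = 0.4 * 0.2 * 86.9 = 6.952 mm^3/s


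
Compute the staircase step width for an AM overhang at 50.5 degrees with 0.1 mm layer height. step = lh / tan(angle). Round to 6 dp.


step = 0.1 / tan(50.5) = 0.082434 mm


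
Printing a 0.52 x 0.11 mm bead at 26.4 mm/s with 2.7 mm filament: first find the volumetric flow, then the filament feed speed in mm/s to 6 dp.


Q = 0.52 * 0.11 * 26.4 = 1.51008 mm^3/s
A_fil = pi*(2.7/2)^2 = 5.72555261 mm^2
v_feed = 1.51008 / 5.72555261 = 0.263744 mm/s


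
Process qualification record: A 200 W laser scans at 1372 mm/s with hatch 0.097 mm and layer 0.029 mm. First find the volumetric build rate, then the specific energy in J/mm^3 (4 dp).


Build rate = 1372 * 0.097 * 0.029 = 3.859436 mm^3/s
SE = 200 / 3.859436 = 51.821 J/mm^3


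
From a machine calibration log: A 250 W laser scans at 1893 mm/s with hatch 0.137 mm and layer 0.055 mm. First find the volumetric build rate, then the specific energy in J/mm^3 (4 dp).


Build rate = 1893 * 0.137 * 0.055 = 14.263755 mm^3/s
SE = 250 / 14.263755 = 17.5269 J/mm^3


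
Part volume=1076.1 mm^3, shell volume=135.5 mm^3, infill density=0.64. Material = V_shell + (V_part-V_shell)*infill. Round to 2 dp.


V_infill = (1076.1 - 135.5) * 0.64 = 601.98
V_total = 135.5 + 601.98 = 737.48 mm^3


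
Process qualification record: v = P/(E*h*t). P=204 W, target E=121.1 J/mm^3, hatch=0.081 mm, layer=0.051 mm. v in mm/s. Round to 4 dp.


v = 204 / (121.1*0.081*0.051) = 407.7846 mm/s


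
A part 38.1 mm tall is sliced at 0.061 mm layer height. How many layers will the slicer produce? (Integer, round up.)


Layers = ceil(38.1/0.061) = 625


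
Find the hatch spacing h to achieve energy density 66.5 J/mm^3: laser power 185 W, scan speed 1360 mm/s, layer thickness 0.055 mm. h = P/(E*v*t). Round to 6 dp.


h = 185 / (66.5*1360*0.055) = 0.037192 mm


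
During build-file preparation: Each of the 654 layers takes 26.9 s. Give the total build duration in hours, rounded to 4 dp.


t = 654 * 26.9 / 3600 = 4.8868 hrs


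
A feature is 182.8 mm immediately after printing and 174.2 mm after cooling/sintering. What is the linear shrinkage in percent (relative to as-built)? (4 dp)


Shrinkage = ((182.8-174.2)/182.8)*100 = 4.7046 %


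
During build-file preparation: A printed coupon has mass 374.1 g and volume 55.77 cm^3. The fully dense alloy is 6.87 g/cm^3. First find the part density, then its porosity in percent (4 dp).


rho_part = 374.1 / 55.77 = 6.70790748 g/cm^3
Porosity = (1 - 6.70790748/6.87)*100 = 2.3594 %


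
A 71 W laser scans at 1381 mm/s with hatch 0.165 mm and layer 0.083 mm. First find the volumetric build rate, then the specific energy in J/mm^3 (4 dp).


Build rate = 1381 * 0.165 * 0.083 = 18.912795 mm^3/s
SE = 71 / 18.912795 = 3.7541 J/mm^3


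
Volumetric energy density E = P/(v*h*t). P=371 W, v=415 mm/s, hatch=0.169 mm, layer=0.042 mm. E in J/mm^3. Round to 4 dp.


E = 371 / (415*0.169*0.042) = 125.9476 J/mm^3


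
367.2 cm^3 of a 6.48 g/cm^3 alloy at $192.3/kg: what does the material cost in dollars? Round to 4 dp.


Mass = 367.2*6.48/1000 = 2.379456 kg
Cost = 2.379456 * 192.3 = 457.5694 $


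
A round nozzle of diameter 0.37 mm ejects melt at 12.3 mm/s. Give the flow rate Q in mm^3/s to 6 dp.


A = pi*(0.37/2)^2 = 0.10752101 mm^2
Q = 0.10752101 * 12.3 = 1.322508 mm^3/s


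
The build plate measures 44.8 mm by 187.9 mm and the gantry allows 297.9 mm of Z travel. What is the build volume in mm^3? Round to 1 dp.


V = 44.8 * 187.9 * 297.9 = 2507698.4 mm^3


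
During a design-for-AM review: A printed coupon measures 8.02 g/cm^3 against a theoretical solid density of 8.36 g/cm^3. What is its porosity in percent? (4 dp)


Porosity = (1-8.02/8.36)*100 = 4.067 %


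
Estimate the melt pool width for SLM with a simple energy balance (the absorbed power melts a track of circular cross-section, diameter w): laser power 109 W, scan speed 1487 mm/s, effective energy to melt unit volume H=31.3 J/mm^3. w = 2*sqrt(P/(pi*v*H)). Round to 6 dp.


w = 2*sqrt(109/(pi*1487*31.3)) = 0.054606 mm


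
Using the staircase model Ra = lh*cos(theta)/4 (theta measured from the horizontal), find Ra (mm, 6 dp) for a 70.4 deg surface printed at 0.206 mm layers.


Ra = 0.206 * cos(70.4) / 4 = 0.017276 mm


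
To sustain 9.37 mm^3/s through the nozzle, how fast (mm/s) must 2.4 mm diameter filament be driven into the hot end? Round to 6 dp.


A = pi*(2.4/2)^2 = 4.523893
v = 9.37 / 4.523893 = 2.071225 mm/s


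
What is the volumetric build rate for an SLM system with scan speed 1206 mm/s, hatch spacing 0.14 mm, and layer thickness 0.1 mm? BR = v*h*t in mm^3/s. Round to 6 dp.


Rate = 1206 * 0.14 * 0.1 = 16.884 mm^3/s


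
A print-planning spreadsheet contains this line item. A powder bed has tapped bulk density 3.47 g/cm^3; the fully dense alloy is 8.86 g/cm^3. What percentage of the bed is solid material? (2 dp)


Packing = (3.47/8.86)*100 = 39.16 %


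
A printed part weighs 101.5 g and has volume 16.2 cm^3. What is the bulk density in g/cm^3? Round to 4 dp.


rho = 101.5 / 16.2 = 6.2654 g/cm^3


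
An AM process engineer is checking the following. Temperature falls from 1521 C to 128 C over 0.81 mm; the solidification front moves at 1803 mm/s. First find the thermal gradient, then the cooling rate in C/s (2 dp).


G = (1521-128)/0.81 = 1719.75308642 C/mm
CR = 1719.75308642 * 1803 = 3100714.81 C/s


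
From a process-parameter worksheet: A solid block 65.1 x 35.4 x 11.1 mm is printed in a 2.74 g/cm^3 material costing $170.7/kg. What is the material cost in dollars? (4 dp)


V = 65.1 * 35.4 * 11.1 = 25580.394 mm^3 = 25.580394 cm^3
Mass = 25.580394 * 2.74 / 1000 = 0.07009028 kg
Cost = 0.07009028 * 170.7 = 11.9644 $


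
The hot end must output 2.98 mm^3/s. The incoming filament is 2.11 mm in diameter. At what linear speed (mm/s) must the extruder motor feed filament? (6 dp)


A = pi*(2.11/2)^2 = 3.496671
v = 2.98 / 3.496671 = 0.852239 mm/s


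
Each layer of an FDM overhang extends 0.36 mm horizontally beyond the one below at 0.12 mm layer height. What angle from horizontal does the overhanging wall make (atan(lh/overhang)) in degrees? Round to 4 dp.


angle = atan(0.12/0.36) = 18.4349 degrees


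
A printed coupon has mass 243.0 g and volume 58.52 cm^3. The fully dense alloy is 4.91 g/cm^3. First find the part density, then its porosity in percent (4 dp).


rho_part = 243.0 / 58.52 = 4.15242652 g/cm^3
Porosity = (1 - 4.15242652/4.91)*100 = 15.4292 %


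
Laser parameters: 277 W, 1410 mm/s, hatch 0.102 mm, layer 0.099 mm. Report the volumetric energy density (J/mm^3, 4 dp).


E = 277 / (1410*0.102*0.099) = 19.4547 J/mm^3


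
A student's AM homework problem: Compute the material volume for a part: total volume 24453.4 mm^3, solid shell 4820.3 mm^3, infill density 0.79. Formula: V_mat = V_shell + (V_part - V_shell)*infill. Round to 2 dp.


V_infill = (24453.4 - 4820.3) * 0.79 = 15510.15
V_total = 4820.3 + 15510.15 = 20330.45 mm^3


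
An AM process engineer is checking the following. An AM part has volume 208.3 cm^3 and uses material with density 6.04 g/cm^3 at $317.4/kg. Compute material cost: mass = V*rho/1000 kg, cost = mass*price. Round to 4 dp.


Mass = 208.3*6.04/1000 = 1.258132 kg
Cost = 1.258132 * 317.4 = 399.3311 $


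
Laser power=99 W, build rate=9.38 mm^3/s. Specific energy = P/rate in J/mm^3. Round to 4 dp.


SE = 99 / 9.38 = 10.5544 J/mm^3


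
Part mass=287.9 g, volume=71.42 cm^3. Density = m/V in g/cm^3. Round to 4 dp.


rho = 287.9 / 71.42 = 4.0311 g/cm^3


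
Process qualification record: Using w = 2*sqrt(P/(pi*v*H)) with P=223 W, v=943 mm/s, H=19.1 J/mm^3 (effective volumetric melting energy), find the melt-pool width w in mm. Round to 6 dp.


w = 2*sqrt(223/(pi*943*19.1)) = 0.125555 mm


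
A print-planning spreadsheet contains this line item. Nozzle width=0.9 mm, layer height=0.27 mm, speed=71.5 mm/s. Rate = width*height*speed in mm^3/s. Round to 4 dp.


Rate = 0.9 * 0.27 * 71.5 = 17.3745 mm^3/s


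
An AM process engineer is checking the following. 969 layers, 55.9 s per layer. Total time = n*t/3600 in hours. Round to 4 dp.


t = 969 * 55.9 / 3600 = 15.0464 hrs


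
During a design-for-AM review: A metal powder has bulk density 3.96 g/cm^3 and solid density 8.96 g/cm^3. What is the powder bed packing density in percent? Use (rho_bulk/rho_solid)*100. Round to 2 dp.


Packing = (3.96/8.96)*100 = 44.2 %


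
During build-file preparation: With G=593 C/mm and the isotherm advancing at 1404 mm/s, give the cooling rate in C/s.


CR = 593 * 1404 = 832572 C/s


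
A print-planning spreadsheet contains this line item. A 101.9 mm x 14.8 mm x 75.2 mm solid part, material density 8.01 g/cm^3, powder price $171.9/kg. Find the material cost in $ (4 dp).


V = 101.9 * 14.8 * 75.2 = 113410.624 mm^3 = 113.410624 cm^3
Mass = 113.410624 * 8.01 / 1000 = 0.9084191 kg
Cost = 0.9084191 * 171.9 = 156.1572 $


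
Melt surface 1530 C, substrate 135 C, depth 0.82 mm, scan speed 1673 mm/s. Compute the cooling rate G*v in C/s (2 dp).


G = (1530-135)/0.82 = 1701.2195122 C/mm
CR = 1701.2195122 * 1673 = 2846140.24 C/s


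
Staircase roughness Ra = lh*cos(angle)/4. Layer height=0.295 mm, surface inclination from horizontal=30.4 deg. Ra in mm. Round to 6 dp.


Ra = 0.295 * cos(30.4) / 4 = 0.06361 mm


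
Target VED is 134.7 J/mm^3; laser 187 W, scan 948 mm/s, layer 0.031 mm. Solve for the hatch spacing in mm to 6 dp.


h = 187 / (134.7*948*0.031) = 0.047239 mm


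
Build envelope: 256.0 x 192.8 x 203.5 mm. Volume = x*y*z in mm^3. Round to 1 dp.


V = 256.0 * 192.8 * 203.5 = 10044108.8 mm^3


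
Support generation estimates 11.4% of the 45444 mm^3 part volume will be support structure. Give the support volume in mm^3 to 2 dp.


V_support = 45444 * 0.114 = 5180.62 mm^3


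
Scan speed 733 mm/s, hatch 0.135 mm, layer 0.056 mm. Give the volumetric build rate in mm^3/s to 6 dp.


Rate = 733 * 0.135 * 0.056 = 5.54148 mm^3/s


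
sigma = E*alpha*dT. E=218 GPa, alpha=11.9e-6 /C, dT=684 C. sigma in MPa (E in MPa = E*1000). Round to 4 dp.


sigma = 218*1000 * 11.9e-6 * 684 = 1774.4328 MPa


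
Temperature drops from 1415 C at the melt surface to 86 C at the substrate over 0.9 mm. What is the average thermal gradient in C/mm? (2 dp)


G = (1415-86)/0.9 = 1476.67 C/mm


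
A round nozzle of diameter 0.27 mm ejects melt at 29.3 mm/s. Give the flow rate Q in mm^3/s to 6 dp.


A = pi*(0.27/2)^2 = 0.05725553 mm^2
Q = 0.05725553 * 29.3 = 1.677587 mm^3/s


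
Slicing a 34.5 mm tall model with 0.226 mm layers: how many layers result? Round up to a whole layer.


Layers = ceil(34.5/0.226) = 153


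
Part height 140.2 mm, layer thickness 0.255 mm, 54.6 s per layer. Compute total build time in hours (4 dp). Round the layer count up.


Layers = ceil(140.2/0.255) = 550
t = 550 * 54.6 / 3600 = 8.3417 hrs


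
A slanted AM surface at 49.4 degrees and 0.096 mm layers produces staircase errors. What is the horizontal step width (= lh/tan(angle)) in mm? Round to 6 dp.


step = 0.096 / tan(49.4) = 0.082282 mm


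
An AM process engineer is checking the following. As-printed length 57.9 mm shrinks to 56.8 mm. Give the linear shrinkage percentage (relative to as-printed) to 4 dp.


Shrinkage = ((57.9-56.8)/57.9)*100 = 1.8998 %


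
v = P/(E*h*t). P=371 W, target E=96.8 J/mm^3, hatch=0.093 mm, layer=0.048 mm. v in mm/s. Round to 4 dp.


v = 371 / (96.8*0.093*0.048) = 858.5673 mm/s


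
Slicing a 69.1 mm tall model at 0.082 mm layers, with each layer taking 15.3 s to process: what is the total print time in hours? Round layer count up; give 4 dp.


Layers = ceil(69.1/0.082) = 843
t = 843 * 15.3 / 3600 = 3.5828 hrs


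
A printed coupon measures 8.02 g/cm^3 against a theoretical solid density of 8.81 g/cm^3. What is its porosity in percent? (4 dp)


Porosity = (1-8.02/8.81)*100 = 8.9671 %


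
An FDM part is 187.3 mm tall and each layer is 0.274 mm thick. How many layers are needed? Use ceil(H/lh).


Layers = ceil(187.3/0.274) = 684


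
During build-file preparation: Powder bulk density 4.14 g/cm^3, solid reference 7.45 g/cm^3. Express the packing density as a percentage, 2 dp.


Packing = (4.14/7.45)*100 = 55.57 %


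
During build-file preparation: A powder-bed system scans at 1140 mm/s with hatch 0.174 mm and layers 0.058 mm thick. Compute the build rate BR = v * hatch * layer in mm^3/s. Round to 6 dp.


Rate = 1140 * 0.174 * 0.058 = 11.50488 mm^3/s


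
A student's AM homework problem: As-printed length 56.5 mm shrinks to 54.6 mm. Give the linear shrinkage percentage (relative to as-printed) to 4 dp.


Shrinkage = ((56.5-54.6)/56.5)*100 = 3.3628 %


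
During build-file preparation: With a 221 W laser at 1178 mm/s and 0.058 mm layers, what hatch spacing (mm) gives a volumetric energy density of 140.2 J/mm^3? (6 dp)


h = 221 / (140.2*1178*0.058) = 0.023071 mm


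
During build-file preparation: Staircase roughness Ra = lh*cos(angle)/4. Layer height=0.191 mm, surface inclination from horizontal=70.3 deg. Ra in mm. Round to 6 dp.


Ra = 0.191 * cos(70.3) / 4 = 0.016096 mm


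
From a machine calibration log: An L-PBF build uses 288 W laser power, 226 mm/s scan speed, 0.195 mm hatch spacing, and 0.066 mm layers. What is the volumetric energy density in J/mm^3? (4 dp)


E = 288 / (226*0.195*0.066) = 99.016 J/mm^3


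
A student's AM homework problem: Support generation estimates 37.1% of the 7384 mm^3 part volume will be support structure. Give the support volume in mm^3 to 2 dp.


V_support = 7384 * 0.371 = 2739.46 mm^3


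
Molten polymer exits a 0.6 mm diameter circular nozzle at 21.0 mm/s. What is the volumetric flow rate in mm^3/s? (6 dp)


A = pi*(0.6/2)^2 = 0.28274334 mm^2
Q = 0.28274334 * 21.0 = 5.93761 mm^3/s


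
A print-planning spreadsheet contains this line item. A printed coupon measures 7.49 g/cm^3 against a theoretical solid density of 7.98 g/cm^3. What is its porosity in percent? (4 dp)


Porosity = (1-7.49/7.98)*100 = 6.1404 %


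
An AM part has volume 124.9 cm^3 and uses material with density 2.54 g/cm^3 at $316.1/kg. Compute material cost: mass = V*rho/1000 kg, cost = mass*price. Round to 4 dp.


Mass = 124.9*2.54/1000 = 0.317246 kg
Cost = 0.317246 * 316.1 = 100.2815 $


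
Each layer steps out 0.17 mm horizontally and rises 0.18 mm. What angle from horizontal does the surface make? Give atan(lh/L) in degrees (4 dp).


angle = atan(0.18/0.17) = 46.6366 degrees


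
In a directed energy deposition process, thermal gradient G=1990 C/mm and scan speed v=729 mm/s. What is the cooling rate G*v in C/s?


CR = 1990 * 729 = 1450710 C/s


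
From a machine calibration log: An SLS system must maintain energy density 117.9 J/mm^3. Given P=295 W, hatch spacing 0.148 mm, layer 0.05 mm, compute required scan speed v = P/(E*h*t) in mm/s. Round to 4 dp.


v = 295 / (117.9*0.148*0.05) = 338.1244 mm/s


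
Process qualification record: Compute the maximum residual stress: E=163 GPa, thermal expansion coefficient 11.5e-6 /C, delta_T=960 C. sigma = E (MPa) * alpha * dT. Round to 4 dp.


sigma = 163*1000 * 11.5e-6 * 960 = 1799.52 MPa


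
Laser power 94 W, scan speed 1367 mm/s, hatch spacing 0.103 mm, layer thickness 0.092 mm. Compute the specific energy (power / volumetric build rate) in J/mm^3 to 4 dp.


Build rate = 1367 * 0.103 * 0.092 = 12.953692 mm^3/s
SE = 94 / 12.953692 = 7.2566 J/mm^3


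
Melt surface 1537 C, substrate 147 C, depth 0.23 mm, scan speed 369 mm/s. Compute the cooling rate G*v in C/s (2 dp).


G = (1537-147)/0.23 = 6043.47826087 C/mm
CR = 6043.47826087 * 369 = 2230043.48 C/s


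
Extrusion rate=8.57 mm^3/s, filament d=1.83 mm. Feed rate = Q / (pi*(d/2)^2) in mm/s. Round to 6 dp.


A = pi*(1.83/2)^2 = 2.63022
v = 8.57 / 2.63022 = 3.258283 mm/s


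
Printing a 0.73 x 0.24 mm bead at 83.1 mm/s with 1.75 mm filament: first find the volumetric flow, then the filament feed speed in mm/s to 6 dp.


Q = 0.73 * 0.24 * 83.1 = 14.55912 mm^3/s
A_fil = pi*(1.75/2)^2 = 2.40528188 mm^2
v_feed = 14.55912 / 2.40528188 = 6.052979 mm/s


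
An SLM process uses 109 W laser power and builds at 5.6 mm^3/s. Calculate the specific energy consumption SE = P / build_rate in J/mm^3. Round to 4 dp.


SE = 109 / 5.6 = 19.4643 J/mm^3


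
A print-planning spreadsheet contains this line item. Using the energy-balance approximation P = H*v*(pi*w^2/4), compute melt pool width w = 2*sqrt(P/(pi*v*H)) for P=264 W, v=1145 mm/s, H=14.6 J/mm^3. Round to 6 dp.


w = 2*sqrt(264/(pi*1145*14.6)) = 0.141801 mm


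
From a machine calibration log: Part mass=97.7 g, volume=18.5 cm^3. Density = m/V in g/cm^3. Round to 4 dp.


rho = 97.7 / 18.5 = 5.2811 g/cm^3


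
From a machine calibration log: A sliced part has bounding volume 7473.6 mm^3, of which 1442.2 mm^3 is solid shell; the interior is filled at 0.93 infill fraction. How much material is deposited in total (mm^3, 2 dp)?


V_infill = (7473.6 - 1442.2) * 0.93 = 5609.2
V_total = 1442.2 + 5609.2 = 7051.4 mm^3


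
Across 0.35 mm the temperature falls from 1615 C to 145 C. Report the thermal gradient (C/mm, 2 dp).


G = (1615-145)/0.35 = 4200.0 C/mm


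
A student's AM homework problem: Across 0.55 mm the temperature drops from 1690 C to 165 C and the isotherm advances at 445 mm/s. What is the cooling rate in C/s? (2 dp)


G = (1690-165)/0.55 = 2772.72727273 C/mm
CR = 2772.72727273 * 445 = 1233863.64 C/s


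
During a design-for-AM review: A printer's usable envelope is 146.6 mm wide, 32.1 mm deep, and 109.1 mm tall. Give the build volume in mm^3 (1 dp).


V = 146.6 * 32.1 * 109.1 = 513409.3 mm^3


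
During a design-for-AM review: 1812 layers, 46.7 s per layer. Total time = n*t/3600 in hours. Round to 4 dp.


t = 1812 * 46.7 / 3600 = 23.5057 hrs


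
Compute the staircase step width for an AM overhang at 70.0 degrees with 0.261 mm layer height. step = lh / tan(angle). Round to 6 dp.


step = 0.261 / tan(70.0) = 0.094996 mm


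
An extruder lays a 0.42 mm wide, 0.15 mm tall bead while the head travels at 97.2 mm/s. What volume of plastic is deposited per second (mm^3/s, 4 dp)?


Rate = 0.42 * 0.15 * 97.2 = 6.1236 mm^3/s


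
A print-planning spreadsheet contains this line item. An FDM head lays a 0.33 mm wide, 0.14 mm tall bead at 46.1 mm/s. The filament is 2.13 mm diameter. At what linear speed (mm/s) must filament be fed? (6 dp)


Q = 0.33 * 0.14 * 46.1 = 2.12982 mm^3/s
A_fil = pi*(2.13/2)^2 = 3.56327293 mm^2
v_feed = 2.12982 / 3.56327293 = 0.597715 mm/s


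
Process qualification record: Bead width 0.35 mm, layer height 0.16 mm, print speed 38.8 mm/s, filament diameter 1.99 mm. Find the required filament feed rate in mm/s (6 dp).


Q = 0.35 * 0.16 * 38.8 = 2.1728 mm^3/s
A_fil = pi*(1.99/2)^2 = 3.11025527 mm^2
v_feed = 2.1728 / 3.11025527 = 0.698592 mm/s


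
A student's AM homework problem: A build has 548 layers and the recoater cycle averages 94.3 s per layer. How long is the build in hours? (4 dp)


t = 548 * 94.3 / 3600 = 14.3546 hrs


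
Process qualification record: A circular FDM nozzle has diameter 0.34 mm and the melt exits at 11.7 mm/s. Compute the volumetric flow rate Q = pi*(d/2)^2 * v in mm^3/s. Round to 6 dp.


A = pi*(0.34/2)^2 = 0.09079203 mm^2
Q = 0.09079203 * 11.7 = 1.062267 mm^3/s


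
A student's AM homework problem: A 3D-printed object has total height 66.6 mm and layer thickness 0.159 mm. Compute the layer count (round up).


Layers = ceil(66.6/0.159) = 419


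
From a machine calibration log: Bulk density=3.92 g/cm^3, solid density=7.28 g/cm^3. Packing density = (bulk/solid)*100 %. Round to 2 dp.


Packing = (3.92/7.28)*100 = 53.85 %


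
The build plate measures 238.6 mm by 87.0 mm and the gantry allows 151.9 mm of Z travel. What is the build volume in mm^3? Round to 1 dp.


V = 238.6 * 87.0 * 151.9 = 3153170.6 mm^3


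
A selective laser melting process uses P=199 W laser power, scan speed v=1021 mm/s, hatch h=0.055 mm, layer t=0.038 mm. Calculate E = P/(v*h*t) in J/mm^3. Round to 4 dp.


E = 199 / (1021*0.055*0.038) = 93.2569 J/mm^3


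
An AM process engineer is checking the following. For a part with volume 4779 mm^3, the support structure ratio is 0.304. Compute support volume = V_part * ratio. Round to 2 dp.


V_support = 4779 * 0.304 = 1452.82 mm^3


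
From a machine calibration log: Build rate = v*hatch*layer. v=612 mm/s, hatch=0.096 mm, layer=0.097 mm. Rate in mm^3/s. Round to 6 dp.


Rate = 612 * 0.096 * 0.097 = 5.698944 mm^3/s


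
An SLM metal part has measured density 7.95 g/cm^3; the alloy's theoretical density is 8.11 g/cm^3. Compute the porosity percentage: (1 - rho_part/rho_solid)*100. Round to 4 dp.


Porosity = (1-7.95/8.11)*100 = 1.9729 %


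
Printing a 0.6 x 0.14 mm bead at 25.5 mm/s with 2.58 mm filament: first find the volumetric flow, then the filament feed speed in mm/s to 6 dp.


Q = 0.6 * 0.14 * 25.5 = 2.142 mm^3/s
A_fil = pi*(2.58/2)^2 = 5.22792433 mm^2
v_feed = 2.142 / 5.22792433 = 0.409723 mm/s


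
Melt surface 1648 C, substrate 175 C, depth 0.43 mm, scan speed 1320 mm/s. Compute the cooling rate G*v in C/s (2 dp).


G = (1648-175)/0.43 = 3425.58139535 C/mm
CR = 3425.58139535 * 1320 = 4521767.44 C/s


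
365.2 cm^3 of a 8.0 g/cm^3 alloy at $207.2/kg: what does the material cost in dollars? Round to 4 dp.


Mass = 365.2*8.0/1000 = 2.9216 kg
Cost = 2.9216 * 207.2 = 605.3555 $


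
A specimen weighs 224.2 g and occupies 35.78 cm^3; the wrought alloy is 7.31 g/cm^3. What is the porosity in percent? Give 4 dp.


rho_part = 224.2 / 35.78 = 6.26607043 g/cm^3
Porosity = (1 - 6.26607043/7.31)*100 = 14.2808 %


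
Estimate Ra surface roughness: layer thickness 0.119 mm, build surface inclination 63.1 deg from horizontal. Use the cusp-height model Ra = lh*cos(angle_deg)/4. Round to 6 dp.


Ra = 0.119 * cos(63.1) / 4 = 0.01346 mm


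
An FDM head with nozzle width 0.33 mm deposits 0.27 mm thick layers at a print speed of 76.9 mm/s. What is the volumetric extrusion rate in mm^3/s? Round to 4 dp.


Rate = 0.33 * 0.27 * 76.9 = 6.8518 mm^3/s


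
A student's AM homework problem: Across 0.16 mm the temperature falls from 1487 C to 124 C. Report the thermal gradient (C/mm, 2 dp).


G = (1487-124)/0.16 = 8518.75 C/mm
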